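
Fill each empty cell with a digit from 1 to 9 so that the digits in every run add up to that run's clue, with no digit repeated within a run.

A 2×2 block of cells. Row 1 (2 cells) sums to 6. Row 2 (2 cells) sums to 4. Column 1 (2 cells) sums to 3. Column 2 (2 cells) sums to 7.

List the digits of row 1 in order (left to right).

2, 4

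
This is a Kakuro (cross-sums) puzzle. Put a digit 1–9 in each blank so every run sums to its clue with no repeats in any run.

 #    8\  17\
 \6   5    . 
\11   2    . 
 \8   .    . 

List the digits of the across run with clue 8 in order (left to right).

1, 7

R1C2 = 6 − 5 = 1 completes the 6 across.
R2C2 = 11 − 2 = 9 completes the 11 across.
R3C1 = 8 − 7 = 1 completes the 8 down.
R3C2 = 8 − 1 = 7 completes the 8 across.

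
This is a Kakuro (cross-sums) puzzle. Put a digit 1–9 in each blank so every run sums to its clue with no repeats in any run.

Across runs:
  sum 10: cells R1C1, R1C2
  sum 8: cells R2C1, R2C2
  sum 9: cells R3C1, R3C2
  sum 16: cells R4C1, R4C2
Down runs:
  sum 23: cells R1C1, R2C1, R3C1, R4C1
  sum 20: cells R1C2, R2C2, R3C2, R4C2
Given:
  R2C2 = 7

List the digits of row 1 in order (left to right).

16 in 2 cells must be {7,9}.
R2C1 = 8 − 7 = 1 completes the 8 across.
Given what's placed, R4C2 must be 9 to fit the 16 across and 20 down.
R4C1 = 16 − 9 = 7 completes the 16 across.
Given what's placed, R3C1 must be 6 to fit the 9 across and 23 down.
R3C2 = 9 − 6 = 3 completes the 9 across.
R1C1 = 23 − 14 = 9 completes the 23 down.
R1C2 = 10 − 9 = 1 completes the 10 across.

9, 1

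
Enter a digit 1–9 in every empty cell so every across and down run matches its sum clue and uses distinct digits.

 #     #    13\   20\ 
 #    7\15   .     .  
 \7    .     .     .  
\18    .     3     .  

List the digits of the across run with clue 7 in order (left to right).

1 2 4

7 in 3 cells must be {1,2,4}.
Intersecting the 7 across with the 20 down forces R2C3 = 4.
R3C1 = 6: the only remaining digit allowed by both the 18 across and the 7 down.
R3C3 = 18 − 9 = 9 completes the 18 across.
R1C3 = 20 − 13 = 7 completes the 20 down.
R2C1 = 7 − 6 = 1 completes the 7 down.
R2C2 = 7 − 5 = 2 completes the 7 across.
R1C2 = 15 − 7 = 8 completes the 15 across.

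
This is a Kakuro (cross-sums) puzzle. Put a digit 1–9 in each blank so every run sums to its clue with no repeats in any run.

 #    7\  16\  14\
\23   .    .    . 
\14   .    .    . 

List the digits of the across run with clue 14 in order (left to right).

1, 7, 6

23 in 3 cells must be {6,8,9}; 16 in 2 cells must be {7,9}.
The 23 across and the 7 down share only 6, so R1C1 = 6.
Given what's placed, R1C2 must be 9 to fit the 23 across and 16 down.
R1C3 = 23 − 15 = 8 completes the 23 across.
R2C1 = 7 − 6 = 1 completes the 7 down.
R2C2 = 16 − 9 = 7 completes the 16 down.
R2C3 = 14 − 8 = 6 completes the 14 across.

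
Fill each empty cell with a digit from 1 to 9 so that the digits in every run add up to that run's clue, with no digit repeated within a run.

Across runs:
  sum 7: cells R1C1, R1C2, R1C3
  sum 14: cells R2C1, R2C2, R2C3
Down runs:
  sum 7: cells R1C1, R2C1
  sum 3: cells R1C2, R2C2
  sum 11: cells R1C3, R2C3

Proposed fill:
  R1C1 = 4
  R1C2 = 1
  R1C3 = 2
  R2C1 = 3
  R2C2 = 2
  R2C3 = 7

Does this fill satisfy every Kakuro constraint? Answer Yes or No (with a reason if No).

No — the down run R1C3–R2C3 sums to 9, not 11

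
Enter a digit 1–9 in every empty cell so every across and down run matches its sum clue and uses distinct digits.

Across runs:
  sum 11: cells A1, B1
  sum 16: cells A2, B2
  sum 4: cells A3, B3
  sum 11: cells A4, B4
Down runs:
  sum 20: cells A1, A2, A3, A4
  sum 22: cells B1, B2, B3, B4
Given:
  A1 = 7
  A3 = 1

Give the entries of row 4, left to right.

16 in 2 cells must be {7,9}; 4 in 2 cells must be {1,3}.
B1 = 11 − 7 = 4 completes the 11 across.
A2 = 9: the only remaining digit allowed by both the 16 across and the 20 down.
B2 = 16 − 9 = 7 completes the 16 across.
B3 = 4 − 1 = 3 completes the 4 across.
A4 = 20 − 17 = 3 completes the 20 down.
B4 = 11 − 3 = 8 completes the 11 across.

3 8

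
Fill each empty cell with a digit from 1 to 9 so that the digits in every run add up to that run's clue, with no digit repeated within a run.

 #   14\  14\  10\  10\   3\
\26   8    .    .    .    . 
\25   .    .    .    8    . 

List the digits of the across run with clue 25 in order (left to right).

6, 5, 4, 8, 2

3 in 2 cells must be {1,2}.
R1C4 = 10 − 8 = 2 completes the 10 down.
Given what's placed, R1C5 must be 1 to fit the 26 across and 3 down.
R2C1 = 14 − 8 = 6 completes the 14 down.
Given what's placed, R2C2 must be 5 to fit the 25 across and 14 down.
R2C5 = 3 − 1 = 2 completes the 3 down.
R1C2 = 14 − 5 = 9 completes the 14 down.
R1C3 = 26 − 20 = 6 completes the 26 across.
R2C3 = 25 − 21 = 4 completes the 25 across.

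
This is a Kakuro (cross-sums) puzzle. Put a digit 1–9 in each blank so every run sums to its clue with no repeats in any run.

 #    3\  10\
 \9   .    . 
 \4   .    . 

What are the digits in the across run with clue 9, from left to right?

2 7

4 in 2 cells must be {1,3}; 3 in 2 cells must be {1,2}.
The 4 across and the 3 down share only 1, so R2C1 = 1.
R2C2 = 4 − 1 = 3 completes the 4 across.
R1C1 = 3 − 1 = 2 completes the 3 down.
R1C2 = 9 − 2 = 7 completes the 9 across.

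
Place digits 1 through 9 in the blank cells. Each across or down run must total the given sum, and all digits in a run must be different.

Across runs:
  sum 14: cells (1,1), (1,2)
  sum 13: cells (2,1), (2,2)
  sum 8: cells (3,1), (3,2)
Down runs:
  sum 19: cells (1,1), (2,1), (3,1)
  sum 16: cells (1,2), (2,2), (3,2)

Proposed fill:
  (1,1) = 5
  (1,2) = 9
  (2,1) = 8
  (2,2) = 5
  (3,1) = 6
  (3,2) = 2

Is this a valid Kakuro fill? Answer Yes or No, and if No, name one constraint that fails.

Yes

Across: 5+9=14; 8+5=13; 6+2=8. Down: 5+8+6=19; 9+5+2=16. No digit repeats within any run.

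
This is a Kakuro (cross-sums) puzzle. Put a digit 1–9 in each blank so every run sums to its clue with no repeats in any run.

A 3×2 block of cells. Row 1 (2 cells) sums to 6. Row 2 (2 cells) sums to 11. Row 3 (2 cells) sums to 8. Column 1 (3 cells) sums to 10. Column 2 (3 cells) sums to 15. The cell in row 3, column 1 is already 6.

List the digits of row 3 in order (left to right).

(1,1) = 1: the only remaining digit allowed by both the 6 across and the 10 down.
(1,2) = 6 − 1 = 5 completes the 6 across.
(2,1) = 10 − 7 = 3 completes the 10 down.
(2,2) = 11 − 3 = 8 completes the 11 across.
(3,2) = 8 − 6 = 2 completes the 8 across.

6 2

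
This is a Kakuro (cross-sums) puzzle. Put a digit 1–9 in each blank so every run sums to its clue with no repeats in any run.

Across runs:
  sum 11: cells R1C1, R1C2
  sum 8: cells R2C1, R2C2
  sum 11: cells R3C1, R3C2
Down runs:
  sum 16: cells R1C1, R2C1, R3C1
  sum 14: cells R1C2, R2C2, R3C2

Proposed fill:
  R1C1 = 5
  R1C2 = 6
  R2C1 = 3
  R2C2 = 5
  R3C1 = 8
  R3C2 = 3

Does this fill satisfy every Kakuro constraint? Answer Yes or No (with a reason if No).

Yes

Across: 5+6=11; 3+5=8; 8+3=11. Down: 5+3+8=16; 6+5+3=14. No digit repeats within any run.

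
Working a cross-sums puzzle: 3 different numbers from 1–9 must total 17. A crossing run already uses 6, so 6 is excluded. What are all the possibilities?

3 distinct digits from 1–9 sum between 6 and 24.
Dropping sets that contain 6.

{1,7,9}; {2,7,8}; {3,5,9}; {4,5,8}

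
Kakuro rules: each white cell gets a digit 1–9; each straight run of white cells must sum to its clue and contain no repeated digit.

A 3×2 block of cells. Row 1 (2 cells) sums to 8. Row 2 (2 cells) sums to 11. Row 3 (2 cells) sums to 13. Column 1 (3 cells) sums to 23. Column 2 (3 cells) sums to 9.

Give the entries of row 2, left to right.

23 in 3 cells must be {6,8,9}.
The 8 across and the 23 down share only 6, so (1,1) = 6.
(1,2) = 8 − 6 = 2 completes the 8 across.
Nothing is forced directly, so branch on (2,1), whose candidates are 8 or 9. If (2,1) = 9: then (2,2) would have to be in {2} for the 11 across but in {1,3,4,6} for the 9 down — contradiction. So (2,1) = 8.
(2,2) = 11 − 8 = 3 completes the 11 across.
(3,1) = 23 − 14 = 9 completes the 23 down.
(3,2) = 13 − 9 = 4 completes the 13 across.

8, 3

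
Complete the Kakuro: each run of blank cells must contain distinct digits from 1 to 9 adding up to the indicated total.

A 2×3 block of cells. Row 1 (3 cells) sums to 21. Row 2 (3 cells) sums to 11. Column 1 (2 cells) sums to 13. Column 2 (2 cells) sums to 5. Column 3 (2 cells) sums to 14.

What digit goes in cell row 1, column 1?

The 21 across and the 5 down share only 4, so (1,2) = 4.
(2,2) = 5 − 4 = 1 completes the 5 down.
Nothing is forced directly, so branch on (2,3), whose candidates are 6 or 8. If (2,3) = 8: then (1,3) would have to be in {8,9} for the 21 across but in {6} for the 14 down — contradiction. So (2,3) = 6.
(1,3) = 14 − 6 = 8 completes the 14 down.
(2,1) = 11 − 7 = 4 completes the 11 across.
(1,1) = 21 − 12 = 9 completes the 21 across.

9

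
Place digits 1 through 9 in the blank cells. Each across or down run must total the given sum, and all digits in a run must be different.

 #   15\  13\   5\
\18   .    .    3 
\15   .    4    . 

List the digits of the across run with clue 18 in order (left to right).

6 9 3

R1C2 = 13 − 4 = 9 completes the 13 down.
R2C3 = 5 − 3 = 2 completes the 5 down.
R1C1 = 18 − 12 = 6 completes the 18 across.
R2C1 = 15 − 6 = 9 completes the 15 across.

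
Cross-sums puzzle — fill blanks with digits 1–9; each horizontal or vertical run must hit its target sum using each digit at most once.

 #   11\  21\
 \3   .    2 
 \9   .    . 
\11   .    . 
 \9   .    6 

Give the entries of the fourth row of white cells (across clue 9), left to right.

3 in 2 cells must be {1,2}; 11 in 4 cells must be {1,2,3,5}.
R1C1 = 3 − 2 = 1 completes the 3 across.
R4C1 = 9 − 6 = 3 completes the 9 across.
Nothing is forced directly, so branch on R2C1, whose candidates are 2 or 5. If R2C1 = 2: then R2C2 would have to be in {7} for the 9 across but in {4,5,8,9} for the 21 down — contradiction. So R2C1 = 5.
R2C2 = 9 − 5 = 4 completes the 9 across.
R3C1 = 11 − 9 = 2 completes the 11 down.
R3C2 = 11 − 2 = 9 completes the 11 across.

3 6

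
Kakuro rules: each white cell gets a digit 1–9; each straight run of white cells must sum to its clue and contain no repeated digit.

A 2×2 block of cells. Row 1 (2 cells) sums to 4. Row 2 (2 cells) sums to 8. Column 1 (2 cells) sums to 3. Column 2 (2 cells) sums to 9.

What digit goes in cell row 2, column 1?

2

4 in 2 cells must be {1,3}; 3 in 2 cells must be {1,2}.
The 4 across and the 3 down share only 1, so (1,1) = 1.
(1,2) = 4 − 1 = 3 completes the 4 across.
(2,1) = 3 − 1 = 2 completes the 3 down.
(2,2) = 8 − 2 = 6 completes the 8 across.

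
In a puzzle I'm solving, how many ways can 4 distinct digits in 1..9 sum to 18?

4 distinct digits from 1–9 sum between 10 and 30.

11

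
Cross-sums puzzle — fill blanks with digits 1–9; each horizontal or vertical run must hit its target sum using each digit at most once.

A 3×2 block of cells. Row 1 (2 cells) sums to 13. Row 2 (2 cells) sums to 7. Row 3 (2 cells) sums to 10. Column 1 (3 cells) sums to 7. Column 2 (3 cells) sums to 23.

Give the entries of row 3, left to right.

2 8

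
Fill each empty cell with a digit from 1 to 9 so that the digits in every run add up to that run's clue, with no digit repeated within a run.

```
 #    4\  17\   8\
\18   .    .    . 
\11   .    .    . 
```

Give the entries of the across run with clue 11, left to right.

1, 8, 2

4 in 2 cells must be {1,3}; 17 in 2 cells must be {8,9}.
The 11 across and the 17 down share only 8, so R2C2 = 8.
R1C2 = 17 − 8 = 9 completes the 17 down.
Given what's placed, R2C1 must be 1 to fit the 11 across and 4 down.
R2C3 = 11 − 9 = 2 completes the 11 across.
R1C1 = 4 − 1 = 3 completes the 4 down.
R1C3 = 18 − 12 = 6 completes the 18 across.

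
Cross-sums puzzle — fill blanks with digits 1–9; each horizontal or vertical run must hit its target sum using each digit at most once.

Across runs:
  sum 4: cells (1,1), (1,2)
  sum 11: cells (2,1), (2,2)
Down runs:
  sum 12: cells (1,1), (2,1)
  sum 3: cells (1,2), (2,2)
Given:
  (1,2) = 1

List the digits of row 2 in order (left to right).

9 2

4 in 2 cells must be {1,3}; 3 in 2 cells must be {1,2}.
(1,1) = 4 − 1 = 3 completes the 4 across.
(2,1) = 12 − 3 = 9 completes the 12 down.
(2,2) = 11 − 9 = 2 completes the 11 across.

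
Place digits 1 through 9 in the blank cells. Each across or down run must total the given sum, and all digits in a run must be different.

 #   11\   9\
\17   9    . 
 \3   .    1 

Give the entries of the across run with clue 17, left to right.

9 8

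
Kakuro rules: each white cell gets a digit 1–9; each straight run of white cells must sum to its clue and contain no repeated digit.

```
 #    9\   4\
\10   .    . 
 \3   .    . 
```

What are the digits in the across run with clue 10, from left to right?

7, 3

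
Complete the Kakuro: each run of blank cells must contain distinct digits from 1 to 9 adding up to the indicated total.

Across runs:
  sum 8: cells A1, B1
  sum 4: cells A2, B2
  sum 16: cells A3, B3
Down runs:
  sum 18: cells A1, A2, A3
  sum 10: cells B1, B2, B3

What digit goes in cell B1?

4 in 2 cells must be {1,3}; 16 in 2 cells must be {7,9}.
The 16 across and the 10 down share only 7, so B3 = 7.
Given what's placed, B2 must be 1 to fit the 4 across and 10 down.
A3 = 16 − 7 = 9 completes the 16 across.
B1 = 10 − 8 = 2 completes the 10 down.
A2 = 4 − 1 = 3 completes the 4 across.
A1 = 8 − 2 = 6 completes the 8 across.

2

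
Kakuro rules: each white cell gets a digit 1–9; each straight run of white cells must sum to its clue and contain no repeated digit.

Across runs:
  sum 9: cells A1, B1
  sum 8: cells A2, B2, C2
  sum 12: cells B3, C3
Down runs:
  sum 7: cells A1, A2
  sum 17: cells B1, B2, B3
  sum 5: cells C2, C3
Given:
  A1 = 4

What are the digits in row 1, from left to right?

B1 = 9 − 4 = 5 completes the 9 across.
A2 = 7 − 4 = 3 completes the 7 down.
Given what's placed, B2 must be 4 to fit the 8 across and 17 down.
C2 = 8 − 7 = 1 completes the 8 across.
B3 = 17 − 9 = 8 completes the 17 down.
C3 = 12 − 8 = 4 completes the 12 across.

4, 5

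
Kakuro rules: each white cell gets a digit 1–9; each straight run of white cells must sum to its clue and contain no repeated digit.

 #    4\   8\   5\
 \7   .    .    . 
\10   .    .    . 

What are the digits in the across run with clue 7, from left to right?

1, 2, 4

7 in 3 cells must be {1,2,4}; 4 in 2 cells must be {1,3}.
The 7 across and the 4 down share only 1, so R1C1 = 1.
Given what's placed, R1C2 must be 2 to fit the 7 across and 8 down.
R1C3 = 7 − 3 = 4 completes the 7 across.
R2C1 = 4 − 1 = 3 completes the 4 down.
R2C2 = 8 − 2 = 6 completes the 8 down.
R2C3 = 10 − 9 = 1 completes the 10 across.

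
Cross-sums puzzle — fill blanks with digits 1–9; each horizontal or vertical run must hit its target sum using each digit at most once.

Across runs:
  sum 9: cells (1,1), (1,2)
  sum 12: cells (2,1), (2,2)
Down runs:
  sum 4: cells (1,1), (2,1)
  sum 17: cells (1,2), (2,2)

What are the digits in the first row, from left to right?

4 in 2 cells must be {1,3}; 17 in 2 cells must be {8,9}.
The 9 across and the 17 down share only 8, so (1,2) = 8.
The 12 across and the 4 down share only 3, so (2,1) = 3.
(2,2) = 12 − 3 = 9 completes the 12 across.
(1,1) = 9 − 8 = 1 completes the 9 across.

1 8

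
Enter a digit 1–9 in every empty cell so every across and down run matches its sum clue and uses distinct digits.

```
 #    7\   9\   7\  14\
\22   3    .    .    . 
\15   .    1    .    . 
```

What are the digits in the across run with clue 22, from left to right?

R1C2 = 9 − 1 = 8 completes the 9 down.
R2C1 = 7 − 3 = 4 completes the 7 down.
Given what's placed, R2C4 must be 8 to fit the 15 across and 14 down.
R1C4 = 14 − 8 = 6 completes the 14 down.
R2C3 = 15 − 13 = 2 completes the 15 across.
R1C3 = 22 − 17 = 5 completes the 22 across.

3 8 5 6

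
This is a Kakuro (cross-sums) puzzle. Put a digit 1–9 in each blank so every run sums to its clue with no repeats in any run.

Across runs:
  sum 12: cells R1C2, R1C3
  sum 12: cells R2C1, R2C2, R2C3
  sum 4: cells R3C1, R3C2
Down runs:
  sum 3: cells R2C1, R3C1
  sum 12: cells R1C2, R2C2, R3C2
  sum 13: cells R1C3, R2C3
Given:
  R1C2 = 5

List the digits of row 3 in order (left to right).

1, 3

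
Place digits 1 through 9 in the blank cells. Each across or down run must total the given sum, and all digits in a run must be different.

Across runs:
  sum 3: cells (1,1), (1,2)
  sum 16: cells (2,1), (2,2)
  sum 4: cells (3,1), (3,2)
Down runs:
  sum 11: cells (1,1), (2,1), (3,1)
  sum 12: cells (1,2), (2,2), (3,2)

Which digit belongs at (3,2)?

1

3 in 2 cells must be {1,2}; 16 in 2 cells must be {7,9}; 4 in 2 cells must be {1,3}.
The 16 across and the 11 down share only 7, so (2,1) = 7.
(2,2) = 16 − 7 = 9 completes the 16 across.
Given what's placed, (3,2) must be 1 to fit the 4 across and 12 down.
(1,1) = 1: the only remaining digit allowed by both the 3 across and the 11 down.
(1,2) = 3 − 1 = 2 completes the 3 across.
(3,1) = 4 − 1 = 3 completes the 4 across.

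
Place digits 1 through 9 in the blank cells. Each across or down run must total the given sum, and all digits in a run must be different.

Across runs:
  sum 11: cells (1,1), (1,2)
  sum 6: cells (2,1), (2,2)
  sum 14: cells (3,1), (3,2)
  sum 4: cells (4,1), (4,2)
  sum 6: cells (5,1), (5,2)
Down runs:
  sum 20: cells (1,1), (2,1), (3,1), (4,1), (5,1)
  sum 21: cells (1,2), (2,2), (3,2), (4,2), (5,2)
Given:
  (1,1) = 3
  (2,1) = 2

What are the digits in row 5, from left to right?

4 in 2 cells must be {1,3}.
(1,2) = 11 − 3 = 8 completes the 11 across.
(2,2) = 6 − 2 = 4 completes the 6 across.
(4,1) = 1: the only remaining digit allowed by both the 4 across and the 20 down.
(4,2) = 4 − 1 = 3 completes the 4 across.
Given what's placed, (5,1) must be 5 to fit the 6 across and 20 down.
(5,2) = 6 − 5 = 1 completes the 6 across.

5 1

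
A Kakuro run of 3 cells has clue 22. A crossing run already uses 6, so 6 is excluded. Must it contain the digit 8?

Yes

The only way to make 22 from 3 distinct digits under that restriction is {5,8,9}, which contains 8.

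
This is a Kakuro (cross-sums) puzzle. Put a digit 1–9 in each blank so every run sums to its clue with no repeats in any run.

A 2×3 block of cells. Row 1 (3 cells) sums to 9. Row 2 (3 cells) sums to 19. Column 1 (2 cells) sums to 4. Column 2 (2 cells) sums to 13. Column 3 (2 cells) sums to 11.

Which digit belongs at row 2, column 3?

4 in 2 cells must be {1,3}.
The 19 across and the 4 down share only 3, so (2,1) = 3.
(1,1) = 4 − 3 = 1 completes the 4 down.
Nothing is forced directly, so branch on (2,2), whose candidates are 7 or 9. If (2,2) = 9: then (1,2) would have to be in {2,3,5,6} for the 9 across but in {4} for the 13 down — contradiction. So (2,2) = 7.
(1,2) = 13 − 7 = 6 completes the 13 down.
(1,3) = 9 − 7 = 2 completes the 9 across.
(2,3) = 19 − 10 = 9 completes the 19 across.

9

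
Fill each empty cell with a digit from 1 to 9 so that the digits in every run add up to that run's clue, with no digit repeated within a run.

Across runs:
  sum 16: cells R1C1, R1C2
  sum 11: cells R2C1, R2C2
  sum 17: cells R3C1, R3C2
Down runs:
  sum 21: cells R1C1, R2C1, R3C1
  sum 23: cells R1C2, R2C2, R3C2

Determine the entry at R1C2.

9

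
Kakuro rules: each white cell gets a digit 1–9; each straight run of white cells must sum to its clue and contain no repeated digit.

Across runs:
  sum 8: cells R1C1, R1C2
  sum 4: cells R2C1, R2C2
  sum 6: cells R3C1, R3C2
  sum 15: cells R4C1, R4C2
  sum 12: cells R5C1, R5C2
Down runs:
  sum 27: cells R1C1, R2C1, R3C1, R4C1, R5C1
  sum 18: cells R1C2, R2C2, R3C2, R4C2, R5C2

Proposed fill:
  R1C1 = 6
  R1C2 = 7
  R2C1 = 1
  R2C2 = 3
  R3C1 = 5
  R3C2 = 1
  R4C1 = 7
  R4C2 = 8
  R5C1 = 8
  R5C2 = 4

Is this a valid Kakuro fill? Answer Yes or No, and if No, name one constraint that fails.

No — the down run R1C2–R5C2 sums to 23, not 18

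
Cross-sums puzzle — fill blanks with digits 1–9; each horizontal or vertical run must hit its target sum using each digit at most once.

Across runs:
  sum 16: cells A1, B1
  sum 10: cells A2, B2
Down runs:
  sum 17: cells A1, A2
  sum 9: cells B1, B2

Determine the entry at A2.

8

16 in 2 cells must be {7,9}; 17 in 2 cells must be {8,9}.
The 16 across and the 17 down share only 9, so A1 = 9.
B1 = 16 − 9 = 7 completes the 16 across.
A2 = 17 − 9 = 8 completes the 17 down.
B2 = 10 − 8 = 2 completes the 10 across.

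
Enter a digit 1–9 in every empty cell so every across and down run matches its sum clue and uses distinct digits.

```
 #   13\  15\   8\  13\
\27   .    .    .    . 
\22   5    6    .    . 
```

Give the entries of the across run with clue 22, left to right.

5 6 2 9

R1C1 = 13 − 5 = 8 completes the 13 down.
R1C2 = 15 − 6 = 9 completes the 15 down.
Nothing is forced directly, so branch on R2C3, whose candidates are 2 or 3 or 7. If R2C3 = 3: then R1C3 would have to be in {3,4,6,7} for the 27 across but in {5} for the 8 down — contradiction. If R2C3 = 7: then R1C3 would have to be in {3,4,6,7} for the 27 across but in {1} for the 8 down — contradiction. So R2C3 = 2.
R1C3 = 8 − 2 = 6 completes the 8 down.
R1C4 = 27 − 23 = 4 completes the 27 across.
R2C4 = 22 − 13 = 9 completes the 22 across.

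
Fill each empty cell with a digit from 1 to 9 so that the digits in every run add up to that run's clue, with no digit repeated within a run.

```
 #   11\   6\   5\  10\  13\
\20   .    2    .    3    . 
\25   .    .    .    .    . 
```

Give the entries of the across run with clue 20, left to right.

R2C2 = 6 − 2 = 4 completes the 6 down.
R2C4 = 10 − 3 = 7 completes the 10 down.
No cell is forced outright now. R1C3 can only be 1 or 4 (the digits allowed by both its 20 across and its 5 down). If R1C3 = 1: then R2C3 would have to be in {1,2,3,5,6,8,9} for the 25 across but in {4} for the 5 down — contradiction. So R1C3 = 4.
R2C3 = 5 − 4 = 1 completes the 5 down.
No cell is forced outright now. R2C1 can only be 5 or 8 (the digits allowed by both its 25 across and its 11 down). If R2C1 = 8: then R1C1 would have to be in {5,6} for the 20 across but in {3} for the 11 down — contradiction. So R2C1 = 5.
R1C1 = 11 − 5 = 6 completes the 11 down.
R1C5 = 20 − 15 = 5 completes the 20 across.
R2C5 = 25 − 17 = 8 completes the 25 across.

6 2 4 3 5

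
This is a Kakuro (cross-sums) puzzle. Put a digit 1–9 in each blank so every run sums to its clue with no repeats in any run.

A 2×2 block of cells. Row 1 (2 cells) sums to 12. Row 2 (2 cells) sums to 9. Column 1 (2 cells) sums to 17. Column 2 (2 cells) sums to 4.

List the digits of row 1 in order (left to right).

9, 3

17 in 2 cells must be {8,9}; 4 in 2 cells must be {1,3}.
The 12 across and the 4 down share only 3, so (1,2) = 3.
The 9 across and the 17 down share only 8, so (2,1) = 8.
(2,2) = 9 − 8 = 1 completes the 9 across.
(1,1) = 12 − 3 = 9 completes the 12 across.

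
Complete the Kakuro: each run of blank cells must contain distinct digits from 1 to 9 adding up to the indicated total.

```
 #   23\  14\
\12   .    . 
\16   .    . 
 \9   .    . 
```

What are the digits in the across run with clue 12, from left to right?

16 in 2 cells must be {7,9}; 23 in 3 cells must be {6,8,9}.
The 16 across and the 23 down share only 9, so R2C1 = 9.
R2C2 = 16 − 9 = 7 completes the 16 across.
Given what's placed, R1C1 must be 8 to fit the 12 across and 23 down.
R1C2 = 12 − 8 = 4 completes the 12 across.
R3C1 = 23 − 17 = 6 completes the 23 down.
R3C2 = 9 − 6 = 3 completes the 9 across.

8 4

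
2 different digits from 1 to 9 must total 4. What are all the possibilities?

2 distinct digits from 1–9 sum between 3 and 17.
Only one set works: {1,3}.

{1,3}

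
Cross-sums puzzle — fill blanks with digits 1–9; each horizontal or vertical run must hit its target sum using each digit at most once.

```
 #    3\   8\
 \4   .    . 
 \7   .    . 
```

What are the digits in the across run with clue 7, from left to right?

2 5

4 in 2 cells must be {1,3}; 3 in 2 cells must be {1,2}.
The 4 across and the 3 down share only 1, so R1C1 = 1.
R1C2 = 4 − 1 = 3 completes the 4 across.
R2C1 = 3 − 1 = 2 completes the 3 down.
R2C2 = 7 − 2 = 5 completes the 7 across.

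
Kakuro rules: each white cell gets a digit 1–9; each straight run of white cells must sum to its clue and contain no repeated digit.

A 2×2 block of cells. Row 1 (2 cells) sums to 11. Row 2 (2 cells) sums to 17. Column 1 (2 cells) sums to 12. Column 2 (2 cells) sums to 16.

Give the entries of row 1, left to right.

4 7

17 in 2 cells must be {8,9}; 16 in 2 cells must be {7,9}.
The 17 across and the 16 down share only 9, so (2,2) = 9.
(1,2) = 16 − 9 = 7 completes the 16 down.
(2,1) = 17 − 9 = 8 completes the 17 across.
(1,1) = 11 − 7 = 4 completes the 11 across.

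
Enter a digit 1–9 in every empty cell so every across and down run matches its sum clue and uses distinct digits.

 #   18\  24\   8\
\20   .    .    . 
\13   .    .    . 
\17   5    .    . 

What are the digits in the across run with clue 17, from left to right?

24 in 3 cells must be {7,8,9}.
No cell is forced outright now. R3C2 can only be 8 or 9 (the digits allowed by both its 17 across and its 24 down). If R3C2 = 8: that forces R3C3 = 4, R1C3 = 3, R2C3 = 1, R1C1 = 9, after which R1C2 would have to be in {8} for the 20 across but in {7,9} for the 24 down — contradiction. So R3C2 = 9.
R3C3 = 17 − 14 = 3 completes the 17 across.

5 9 3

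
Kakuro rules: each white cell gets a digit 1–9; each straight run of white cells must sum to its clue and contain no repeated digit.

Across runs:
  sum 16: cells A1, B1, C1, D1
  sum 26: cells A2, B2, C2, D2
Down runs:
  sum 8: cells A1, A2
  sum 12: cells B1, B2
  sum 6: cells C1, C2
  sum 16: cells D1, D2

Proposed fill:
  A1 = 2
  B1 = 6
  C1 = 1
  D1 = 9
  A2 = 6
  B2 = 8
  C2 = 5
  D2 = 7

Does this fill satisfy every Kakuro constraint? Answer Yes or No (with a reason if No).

No — the down run B1–B2 sums to 14, not 12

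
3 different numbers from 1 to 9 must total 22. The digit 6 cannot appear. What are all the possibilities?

3 distinct digits from 1–9 sum between 6 and 24.
Dropping sets that contain 6.
Only one set works: {5,8,9}.

{5,8,9}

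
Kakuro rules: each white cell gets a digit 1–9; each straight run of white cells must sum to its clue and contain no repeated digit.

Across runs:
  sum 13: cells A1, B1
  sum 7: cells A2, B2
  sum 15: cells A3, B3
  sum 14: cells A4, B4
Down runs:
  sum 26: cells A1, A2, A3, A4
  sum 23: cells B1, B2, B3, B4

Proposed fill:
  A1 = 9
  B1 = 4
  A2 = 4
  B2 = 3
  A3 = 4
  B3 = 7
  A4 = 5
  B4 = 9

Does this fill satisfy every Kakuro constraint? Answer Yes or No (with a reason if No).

No — the down run A1–A4 sums to 22, not 26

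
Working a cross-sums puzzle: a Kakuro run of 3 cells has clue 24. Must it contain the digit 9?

The only way to make 24 from 3 distinct digits is {7,8,9}, which contains 9.

Yes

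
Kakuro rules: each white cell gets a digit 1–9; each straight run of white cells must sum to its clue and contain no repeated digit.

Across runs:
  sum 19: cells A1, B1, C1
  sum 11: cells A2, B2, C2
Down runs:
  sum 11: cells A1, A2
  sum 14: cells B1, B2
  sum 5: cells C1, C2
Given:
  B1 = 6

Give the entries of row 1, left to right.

Given what's placed, C1 must be 4 to fit the 19 across and 5 down.
B2 = 14 − 6 = 8 completes the 14 down.
C2 = 5 − 4 = 1 completes the 5 down.
A1 = 19 − 10 = 9 completes the 19 across.
A2 = 11 − 9 = 2 completes the 11 across.

9 6 4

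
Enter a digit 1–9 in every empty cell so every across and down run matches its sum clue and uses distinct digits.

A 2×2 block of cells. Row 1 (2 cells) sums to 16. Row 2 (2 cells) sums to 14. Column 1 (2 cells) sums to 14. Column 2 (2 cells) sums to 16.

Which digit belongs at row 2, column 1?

16 in 2 cells must be {7,9}.
The 16 across and the 14 down share only 9, so (1,1) = 9.
(1,2) = 16 − 9 = 7 completes the 16 across.
(2,1) = 14 − 9 = 5 completes the 14 down.
(2,2) = 14 − 5 = 9 completes the 14 across.

5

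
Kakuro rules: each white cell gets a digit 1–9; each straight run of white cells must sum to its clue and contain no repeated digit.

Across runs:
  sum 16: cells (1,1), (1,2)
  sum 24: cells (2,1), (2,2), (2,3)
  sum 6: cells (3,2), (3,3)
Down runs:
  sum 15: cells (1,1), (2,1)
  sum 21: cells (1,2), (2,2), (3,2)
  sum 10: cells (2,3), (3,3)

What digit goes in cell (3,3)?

16 in 2 cells must be {7,9}; 24 in 3 cells must be {7,8,9}.
Nothing is forced directly, so branch on (1,1), whose candidates are 7 or 9. If (1,1) = 9: that forces (1,2) = 7, after which (2,1) would have to be in {7,8,9} for the 24 across but in {6} for the 15 down — contradiction. So (1,1) = 7.
(1,2) = 16 − 7 = 9 completes the 16 across.
(2,1) = 15 − 7 = 8 completes the 15 down.
(2,2) = 7: the only remaining digit allowed by both the 24 across and the 21 down.
(2,3) = 24 − 15 = 9 completes the 24 across.
(3,2) = 21 − 16 = 5 completes the 21 down.
(3,3) = 6 − 5 = 1 completes the 6 across.

1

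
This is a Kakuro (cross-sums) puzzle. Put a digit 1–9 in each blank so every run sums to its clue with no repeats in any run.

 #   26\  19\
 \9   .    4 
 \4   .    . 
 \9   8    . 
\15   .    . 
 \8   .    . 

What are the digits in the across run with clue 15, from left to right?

9 6

4 in 2 cells must be {1,3}.
R1C1 = 9 − 4 = 5 completes the 9 across.
R3C2 = 9 − 8 = 1 completes the 9 across.
Given what's placed, R2C2 must be 3 to fit the 4 across and 19 down.
R2C1 = 4 − 3 = 1 completes the 4 across.
Given what's placed, R4C1 must be 9 to fit the 15 across and 26 down.
R4C2 = 15 − 9 = 6 completes the 15 across.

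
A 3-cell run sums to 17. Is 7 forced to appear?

Counterexample: {2,6,9} sums to 17 without using 7.

No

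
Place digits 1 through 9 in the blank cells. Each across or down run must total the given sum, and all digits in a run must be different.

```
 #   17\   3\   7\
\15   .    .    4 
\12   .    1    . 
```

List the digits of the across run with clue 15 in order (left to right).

17 in 2 cells must be {8,9}; 3 in 2 cells must be {1,2}.
R1C2 = 3 − 1 = 2 completes the 3 down.
R2C3 = 7 − 4 = 3 completes the 7 down.
R1C1 = 15 − 6 = 9 completes the 15 across.
R2C1 = 12 − 4 = 8 completes the 12 across.

9, 2, 4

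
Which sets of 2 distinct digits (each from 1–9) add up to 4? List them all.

2 distinct digits from 1–9 sum between 3 and 17.
Only one set works: {1,3}.

{1,3}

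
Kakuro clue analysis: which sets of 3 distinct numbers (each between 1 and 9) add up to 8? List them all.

{1,2,5}; {1,3,4}

3 distinct digits from 1–9 sum between 6 and 24.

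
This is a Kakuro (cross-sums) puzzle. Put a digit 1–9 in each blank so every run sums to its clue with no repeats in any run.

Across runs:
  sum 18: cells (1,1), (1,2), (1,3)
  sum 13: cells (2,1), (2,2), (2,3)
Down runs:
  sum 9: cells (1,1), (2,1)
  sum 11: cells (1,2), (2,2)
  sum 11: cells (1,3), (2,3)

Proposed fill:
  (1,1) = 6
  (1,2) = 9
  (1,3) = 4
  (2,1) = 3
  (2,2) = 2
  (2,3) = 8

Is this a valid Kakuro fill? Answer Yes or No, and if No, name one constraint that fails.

No — the down run (1,3)–(2,3) sums to 12, not 11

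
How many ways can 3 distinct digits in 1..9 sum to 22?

2

3 distinct digits from 1–9 sum between 6 and 24.
Enumerating: {5,8,9}, {6,7,9}.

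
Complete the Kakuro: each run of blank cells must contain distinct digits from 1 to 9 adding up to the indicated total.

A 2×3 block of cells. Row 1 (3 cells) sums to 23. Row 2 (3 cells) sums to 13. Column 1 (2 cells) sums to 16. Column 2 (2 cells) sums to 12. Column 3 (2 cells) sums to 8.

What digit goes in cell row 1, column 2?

8

23 in 3 cells must be {6,8,9}; 16 in 2 cells must be {7,9}.
The 23 across and the 16 down share only 9, so (1,1) = 9.
Given what's placed, (1,2) must be 8 to fit the 23 across and 12 down.
(1,3) = 23 − 17 = 6 completes the 23 across.
(2,1) = 16 − 9 = 7 completes the 16 down.
(2,2) = 12 − 8 = 4 completes the 12 down.
(2,3) = 13 − 11 = 2 completes the 13 across.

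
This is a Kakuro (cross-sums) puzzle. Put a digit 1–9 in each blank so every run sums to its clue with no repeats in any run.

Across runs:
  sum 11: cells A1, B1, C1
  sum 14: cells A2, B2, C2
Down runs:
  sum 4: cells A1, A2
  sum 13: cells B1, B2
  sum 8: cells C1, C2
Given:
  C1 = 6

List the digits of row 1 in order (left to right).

1 4 6

4 in 2 cells must be {1,3}.
Given what's placed, B1 must be 4 to fit the 11 across and 13 down.
B2 = 13 − 4 = 9 completes the 13 down.
C2 = 8 − 6 = 2 completes the 8 down.
A1 = 11 − 10 = 1 completes the 11 across.
A2 = 14 − 11 = 3 completes the 14 across.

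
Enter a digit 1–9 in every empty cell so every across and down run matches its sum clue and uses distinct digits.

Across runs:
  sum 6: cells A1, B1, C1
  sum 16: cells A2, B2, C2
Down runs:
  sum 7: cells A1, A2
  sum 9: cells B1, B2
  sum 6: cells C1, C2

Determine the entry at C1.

6 in 3 cells must be {1,2,3}.
Nothing is forced directly, so branch on A1, whose candidates are 1 or 2 or 3. If A1 = 1: that forces C1 = 2, A2 = 6, after which C2 would have to be in {1,2,3,7,8,9} for the 16 across but in {4} for the 6 down — contradiction. If A1 = 2: that forces C1 = 1, A2 = 5, after which C2 would have to be in {2,3,4,7,8,9} for the 16 across but in {5} for the 6 down — contradiction. So A1 = 3.
A2 = 7 − 3 = 4 completes the 7 down.
Given what's placed, C2 must be 5 to fit the 16 across and 6 down.
C1 = 6 − 5 = 1 completes the 6 down.
B2 = 16 − 9 = 7 completes the 16 across.
B1 = 6 − 4 = 2 completes the 6 across.

1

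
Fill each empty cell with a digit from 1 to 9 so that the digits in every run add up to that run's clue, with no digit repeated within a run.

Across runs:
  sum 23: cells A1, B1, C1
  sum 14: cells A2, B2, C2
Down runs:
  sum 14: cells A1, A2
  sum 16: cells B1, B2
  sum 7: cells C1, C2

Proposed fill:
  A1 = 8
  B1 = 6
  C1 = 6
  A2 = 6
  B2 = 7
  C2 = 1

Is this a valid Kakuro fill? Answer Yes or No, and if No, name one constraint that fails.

No — the across run A1–C1 sums to 20, not 23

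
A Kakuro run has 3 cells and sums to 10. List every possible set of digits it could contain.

{1,2,7}; {1,3,6}; {1,4,5}; {2,3,5}

3 distinct digits from 1–9 sum between 6 and 24.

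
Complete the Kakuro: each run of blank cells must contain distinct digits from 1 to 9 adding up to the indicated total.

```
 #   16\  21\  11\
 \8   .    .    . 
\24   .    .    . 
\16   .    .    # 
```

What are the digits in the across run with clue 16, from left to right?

7 9

24 in 3 cells must be {7,8,9}; 16 in 2 cells must be {7,9}.
Nothing is forced directly, so branch on R3C1, whose candidates are 7 or 9. If R3C1 = 9: then R2C1 would have to be in {7,8,9} for the 24 across but in {1,2,3,4,5,6} for the 16 down — contradiction. So R3C1 = 7.
Given what's placed, R2C1 must be 8 to fit the 24 across and 16 down.
R3C2 = 16 − 7 = 9 completes the 16 across.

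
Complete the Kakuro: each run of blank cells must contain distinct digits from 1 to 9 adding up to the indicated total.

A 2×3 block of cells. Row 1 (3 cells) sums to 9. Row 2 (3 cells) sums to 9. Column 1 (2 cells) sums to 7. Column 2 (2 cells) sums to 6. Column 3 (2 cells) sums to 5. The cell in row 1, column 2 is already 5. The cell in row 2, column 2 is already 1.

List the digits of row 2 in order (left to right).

Nothing is forced directly, so branch on (2,3), whose candidates are 2 or 3. If (2,3) = 3: then (1,3) would have to be in {1,3} for the 9 across but in {2} for the 5 down — contradiction. So (2,3) = 2.
(1,3) = 5 − 2 = 3 completes the 5 down.
(2,1) = 9 − 3 = 6 completes the 9 across.
(1,1) = 9 − 8 = 1 completes the 9 across.

6, 1, 2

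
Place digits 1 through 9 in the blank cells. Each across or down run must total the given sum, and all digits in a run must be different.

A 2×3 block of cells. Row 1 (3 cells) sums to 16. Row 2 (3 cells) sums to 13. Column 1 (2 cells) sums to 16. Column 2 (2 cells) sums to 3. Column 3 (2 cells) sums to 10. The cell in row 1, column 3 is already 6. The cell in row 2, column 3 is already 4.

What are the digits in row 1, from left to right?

9, 1, 6

16 in 2 cells must be {7,9}; 3 in 2 cells must be {1,2}.
(2,1) = 7: the only remaining digit allowed by both the 13 across and the 16 down.
(2,2) = 13 − 11 = 2 completes the 13 across.
(1,1) = 16 − 7 = 9 completes the 16 down.
(1,2) = 16 − 15 = 1 completes the 16 across.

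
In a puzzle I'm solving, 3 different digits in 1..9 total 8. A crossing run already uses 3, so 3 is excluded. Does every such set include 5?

Yes

The only way to make 8 from 3 distinct digits under that restriction is {1,2,5}, which contains 5.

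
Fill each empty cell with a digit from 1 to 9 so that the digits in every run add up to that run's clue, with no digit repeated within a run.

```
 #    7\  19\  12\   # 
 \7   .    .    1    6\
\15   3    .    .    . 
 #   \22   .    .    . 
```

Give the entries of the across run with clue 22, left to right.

7 in 3 cells must be {1,2,4}.
R1C1 = 7 − 3 = 4 completes the 7 down.
R1C2 = 7 − 5 = 2 completes the 7 across.
Given what's placed, R2C2 must be 9 to fit the 15 across and 19 down.
R2C3 = 2: the only remaining digit allowed by both the 15 across and the 12 down.
R2C4 = 15 − 14 = 1 completes the 15 across.
R3C2 = 19 − 11 = 8 completes the 19 down.
R3C3 = 12 − 3 = 9 completes the 12 down.
R3C4 = 22 − 17 = 5 completes the 22 across.

8 9 5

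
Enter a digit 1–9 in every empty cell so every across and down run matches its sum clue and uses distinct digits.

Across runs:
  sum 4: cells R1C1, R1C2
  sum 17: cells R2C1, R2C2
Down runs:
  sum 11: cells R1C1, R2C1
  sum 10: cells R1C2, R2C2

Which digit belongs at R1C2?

4 in 2 cells must be {1,3}; 17 in 2 cells must be {8,9}.
The 4 across and the 11 down share only 3, so R1C1 = 3.
R1C2 = 4 − 3 = 1 completes the 4 across.
R2C1 = 11 − 3 = 8 completes the 11 down.
R2C2 = 17 − 8 = 9 completes the 17 across.

1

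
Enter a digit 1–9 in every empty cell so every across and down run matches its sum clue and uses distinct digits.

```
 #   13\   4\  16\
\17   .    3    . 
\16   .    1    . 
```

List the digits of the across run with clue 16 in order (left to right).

8 1 7

4 in 2 cells must be {1,3}; 16 in 2 cells must be {7,9}.
Given what's placed, R1C3 must be 9 to fit the 17 across and 16 down.
R2C3 = 16 − 9 = 7 completes the 16 down.
R1C1 = 17 − 12 = 5 completes the 17 across.
R2C1 = 16 − 8 = 8 completes the 16 across.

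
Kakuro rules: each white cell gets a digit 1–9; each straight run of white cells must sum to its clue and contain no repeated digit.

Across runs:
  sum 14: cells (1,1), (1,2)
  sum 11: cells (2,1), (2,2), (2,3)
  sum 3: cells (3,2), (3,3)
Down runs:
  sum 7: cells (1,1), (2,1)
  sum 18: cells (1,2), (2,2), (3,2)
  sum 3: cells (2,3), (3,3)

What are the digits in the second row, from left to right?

2 8 1

3 in 2 cells must be {1,2}.
Nothing is forced directly, so branch on (2,3), whose candidates are 1 or 2. If (2,3) = 2: that forces (3,3) = 1, (3,2) = 2, (1,2) = 9, after which (2,2) would have to be in {1,3,4,5,6,8} for the 11 across but in {7} for the 18 down — contradiction. So (2,3) = 1.
(3,3) = 3 − 1 = 2 completes the 3 down.
(3,2) = 3 − 2 = 1 completes the 3 across.
(2,2) = 8: the only remaining digit allowed by both the 11 across and the 18 down.
(1,2) = 18 − 9 = 9 completes the 18 down.
(2,1) = 11 − 9 = 2 completes the 11 across.
(1,1) = 14 − 9 = 5 completes the 14 across.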